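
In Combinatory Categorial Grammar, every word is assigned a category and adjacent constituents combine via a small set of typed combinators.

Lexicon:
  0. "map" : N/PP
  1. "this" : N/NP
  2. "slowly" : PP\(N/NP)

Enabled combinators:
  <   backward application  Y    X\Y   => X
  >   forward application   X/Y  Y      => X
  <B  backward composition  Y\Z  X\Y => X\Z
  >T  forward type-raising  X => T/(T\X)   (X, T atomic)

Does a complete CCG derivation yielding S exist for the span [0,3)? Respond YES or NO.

N/PP N/NP PP\(N/NP)
CKY chart[0,3] = {N, N/(N\N), NP/(NP\N), PP/(PP\N), S/(S\N)}; S ∉ chart

NO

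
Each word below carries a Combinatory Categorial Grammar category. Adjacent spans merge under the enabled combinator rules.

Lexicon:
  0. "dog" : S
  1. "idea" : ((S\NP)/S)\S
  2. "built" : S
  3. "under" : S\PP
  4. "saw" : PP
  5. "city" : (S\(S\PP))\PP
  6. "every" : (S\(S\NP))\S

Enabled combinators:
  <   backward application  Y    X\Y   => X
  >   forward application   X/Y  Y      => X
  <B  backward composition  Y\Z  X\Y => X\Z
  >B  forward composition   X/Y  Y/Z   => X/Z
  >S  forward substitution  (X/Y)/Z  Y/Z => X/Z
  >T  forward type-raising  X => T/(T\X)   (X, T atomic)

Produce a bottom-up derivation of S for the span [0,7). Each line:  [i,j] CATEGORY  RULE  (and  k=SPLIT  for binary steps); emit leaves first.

[0,1] S  lex  "dog"
[1,2] ((S\NP)/S)\S  lex  "idea"
[0,2] (S\NP)/S  <  k=1
[2,3] S  lex  "built"
[0,3] S\NP  >  k=2
[3,4] S\PP  lex  "under"
[4,5] PP  lex  "saw"
[5,6] (S\(S\PP))\PP  lex  "city"
[4,6] S\(S\PP)  <  k=5
[3,6] S  <  k=4
[6,7] (S\(S\NP))\S  lex  "every"
[3,7] S\(S\NP)  <  k=6
[0,7] S  <  k=3

[0,7] S   <
  [0,3] S\NP   >
    [0,2] (S\NP)/S   <
      [0,1] "dog" : S
      [1,2] "idea" : ((S\NP)/S)\S
    [2,3] "built" : S
  [3,7] S\(S\NP)   <
    [3,6] S   <
      [3,4] "under" : S\PP
      [4,6] S\(S\PP)   <
        [4,5] "saw" : PP
        [5,6] "city" : (S\(S\PP))\PP
    [6,7] "every" : (S\(S\NP))\S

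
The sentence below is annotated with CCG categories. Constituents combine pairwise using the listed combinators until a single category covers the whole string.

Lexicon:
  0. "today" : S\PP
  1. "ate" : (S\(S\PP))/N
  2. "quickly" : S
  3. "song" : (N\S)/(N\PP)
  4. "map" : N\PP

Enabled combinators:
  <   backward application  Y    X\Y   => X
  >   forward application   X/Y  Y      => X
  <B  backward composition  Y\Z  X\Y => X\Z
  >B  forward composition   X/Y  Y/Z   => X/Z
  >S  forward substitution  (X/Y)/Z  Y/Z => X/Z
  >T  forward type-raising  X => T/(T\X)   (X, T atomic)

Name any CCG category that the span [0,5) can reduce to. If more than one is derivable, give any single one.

S

[0,5] S   <
  [0,1] "today" : S\PP
  [1,5] S\(S\PP)   >
    [1,2] "ate" : (S\(S\PP))/N
    [2,5] N   <
      [2,3] "quickly" : S
      [3,5] N\S   >
        [3,4] "song" : (N\S)/(N\PP)
        [4,5] "map" : N\PP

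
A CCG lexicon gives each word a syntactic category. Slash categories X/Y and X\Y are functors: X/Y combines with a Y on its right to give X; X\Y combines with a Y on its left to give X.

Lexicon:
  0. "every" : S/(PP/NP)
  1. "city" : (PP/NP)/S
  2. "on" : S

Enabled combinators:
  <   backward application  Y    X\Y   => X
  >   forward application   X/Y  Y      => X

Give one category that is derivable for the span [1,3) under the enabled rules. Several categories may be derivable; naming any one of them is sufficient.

[0,3] S   >
  [0,1] "every" : S/(PP/NP)
  [1,3] PP/NP   >
    [1,2] "city" : (PP/NP)/S
    [2,3] "on" : S

PP/NP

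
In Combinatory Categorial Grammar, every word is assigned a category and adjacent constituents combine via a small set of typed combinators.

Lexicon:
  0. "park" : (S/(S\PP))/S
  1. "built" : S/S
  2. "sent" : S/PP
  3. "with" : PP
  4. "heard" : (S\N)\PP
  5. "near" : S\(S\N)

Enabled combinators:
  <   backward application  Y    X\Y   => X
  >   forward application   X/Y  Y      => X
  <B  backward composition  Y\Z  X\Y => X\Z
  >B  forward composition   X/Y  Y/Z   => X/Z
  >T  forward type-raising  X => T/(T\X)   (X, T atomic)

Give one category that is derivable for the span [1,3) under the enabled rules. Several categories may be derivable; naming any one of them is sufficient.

[0,6] S   >
  [0,4] S/(S\PP)   >
    [0,1] "park" : (S/(S\PP))/S
    [1,4] S   >
      [1,3] S/PP   >B
        [1,2] "built" : S/S
        [2,3] "sent" : S/PP
      [3,4] "with" : PP
  [4,6] S\PP   <B
    [4,5] "heard" : (S\N)\PP
    [5,6] "near" : S\(S\N)

S/PP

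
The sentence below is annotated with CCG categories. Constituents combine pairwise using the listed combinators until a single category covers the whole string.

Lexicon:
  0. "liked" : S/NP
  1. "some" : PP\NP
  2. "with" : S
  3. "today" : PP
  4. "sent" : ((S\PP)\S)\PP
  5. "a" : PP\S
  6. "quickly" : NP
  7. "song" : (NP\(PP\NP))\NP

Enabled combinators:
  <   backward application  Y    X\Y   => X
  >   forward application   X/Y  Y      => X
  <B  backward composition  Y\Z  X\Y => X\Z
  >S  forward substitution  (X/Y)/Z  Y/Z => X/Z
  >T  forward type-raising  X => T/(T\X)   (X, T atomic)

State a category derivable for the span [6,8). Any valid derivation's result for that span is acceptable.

[0,8] S   >
  [0,1] "liked" : S/NP
  [1,8] NP   <
    [1,6] PP\NP   <B
      [1,2] "some" : PP\NP
      [2,6] PP\PP   <B
        [2,5] S\PP   <
          [2,3] "with" : S
          [3,5] (S\PP)\S   <
            [3,4] "today" : PP
            [4,5] "sent" : ((S\PP)\S)\PP
        [5,6] "a" : PP\S
    [6,8] NP\(PP\NP)   <
      [6,7] "quickly" : NP
      [7,8] "song" : (NP\(PP\NP))\NP

NP\(PP\NP)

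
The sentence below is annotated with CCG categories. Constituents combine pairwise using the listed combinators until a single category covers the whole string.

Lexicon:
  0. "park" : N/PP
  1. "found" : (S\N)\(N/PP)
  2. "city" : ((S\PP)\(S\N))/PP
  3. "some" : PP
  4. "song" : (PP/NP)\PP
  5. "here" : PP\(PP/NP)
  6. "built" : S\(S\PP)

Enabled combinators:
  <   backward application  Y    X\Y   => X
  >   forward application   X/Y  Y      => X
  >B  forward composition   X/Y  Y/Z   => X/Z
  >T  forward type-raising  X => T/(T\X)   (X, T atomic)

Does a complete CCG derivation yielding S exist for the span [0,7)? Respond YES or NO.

YES

[0,7] S   <
  [0,6] S\PP   <
    [0,2] S\N   <
      [0,1] "park" : N/PP
      [1,2] "found" : (S\N)\(N/PP)
    [2,6] (S\PP)\(S\N)   >
      [2,3] "city" : ((S\PP)\(S\N))/PP
      [3,6] PP   <
        [3,5] PP/NP   <
          [3,4] "some" : PP
          [4,5] "song" : (PP/NP)\PP
        [5,6] "here" : PP\(PP/NP)
  [6,7] "built" : S\(S\PP)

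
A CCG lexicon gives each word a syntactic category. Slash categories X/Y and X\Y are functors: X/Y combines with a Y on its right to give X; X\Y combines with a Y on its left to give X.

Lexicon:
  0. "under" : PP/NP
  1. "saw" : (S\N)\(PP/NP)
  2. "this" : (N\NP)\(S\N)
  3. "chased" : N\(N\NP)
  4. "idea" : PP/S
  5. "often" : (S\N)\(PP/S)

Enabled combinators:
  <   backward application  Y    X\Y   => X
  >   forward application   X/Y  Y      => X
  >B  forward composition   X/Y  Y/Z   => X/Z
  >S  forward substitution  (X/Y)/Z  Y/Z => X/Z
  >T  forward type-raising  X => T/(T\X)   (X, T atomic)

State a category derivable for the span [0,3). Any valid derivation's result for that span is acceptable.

[0,6] S   <
  [0,4] N   <
    [0,3] N\NP   <
      [0,2] S\N   <
        [0,1] "under" : PP/NP
        [1,2] "saw" : (S\N)\(PP/NP)
      [2,3] "this" : (N\NP)\(S\N)
    [3,4] "chased" : N\(N\NP)
  [4,6] S\N   <
    [4,5] "idea" : PP/S
    [5,6] "often" : (S\N)\(PP/S)

N\NP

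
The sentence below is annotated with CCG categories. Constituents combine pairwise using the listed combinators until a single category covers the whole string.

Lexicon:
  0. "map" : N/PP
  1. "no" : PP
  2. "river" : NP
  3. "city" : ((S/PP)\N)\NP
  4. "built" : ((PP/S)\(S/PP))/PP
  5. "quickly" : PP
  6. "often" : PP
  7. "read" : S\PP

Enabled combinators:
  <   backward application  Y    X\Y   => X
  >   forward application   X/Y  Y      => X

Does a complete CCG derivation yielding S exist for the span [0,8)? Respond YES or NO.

NO

N/PP PP NP ((S/PP)\N)\NP ((PP/S)\(S/PP))/PP PP PP S\PP
CKY chart[0,8] = {PP}; S ∉ chart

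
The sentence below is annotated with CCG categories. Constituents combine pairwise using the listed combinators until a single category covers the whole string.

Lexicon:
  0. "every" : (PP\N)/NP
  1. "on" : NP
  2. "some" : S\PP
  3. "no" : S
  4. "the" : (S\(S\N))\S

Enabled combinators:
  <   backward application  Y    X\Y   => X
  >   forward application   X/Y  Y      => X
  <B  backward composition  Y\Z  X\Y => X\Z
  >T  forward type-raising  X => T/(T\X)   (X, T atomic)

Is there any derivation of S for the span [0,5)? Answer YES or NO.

YES

[0,5] S   <
  [0,3] S\N   <B
    [0,2] PP\N   >
      [0,1] "every" : (PP\N)/NP
      [1,2] "on" : NP
    [2,3] "some" : S\PP
  [3,5] S\(S\N)   <
    [3,4] "no" : S
    [4,5] "the" : (S\(S\N))\S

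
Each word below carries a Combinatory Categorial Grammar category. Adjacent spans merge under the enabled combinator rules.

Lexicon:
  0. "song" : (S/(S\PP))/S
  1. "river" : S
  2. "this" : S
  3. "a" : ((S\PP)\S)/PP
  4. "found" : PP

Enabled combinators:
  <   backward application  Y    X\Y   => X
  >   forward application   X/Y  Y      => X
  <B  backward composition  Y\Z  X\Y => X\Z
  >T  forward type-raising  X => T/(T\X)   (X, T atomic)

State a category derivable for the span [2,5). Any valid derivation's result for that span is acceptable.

S\PP

[0,5] S   >
  [0,2] S/(S\PP)   >
    [0,1] "song" : (S/(S\PP))/S
    [1,2] "river" : S
  [2,5] S\PP   <
    [2,3] "this" : S
    [3,5] (S\PP)\S   >
      [3,4] "a" : ((S\PP)\S)/PP
      [4,5] "found" : PP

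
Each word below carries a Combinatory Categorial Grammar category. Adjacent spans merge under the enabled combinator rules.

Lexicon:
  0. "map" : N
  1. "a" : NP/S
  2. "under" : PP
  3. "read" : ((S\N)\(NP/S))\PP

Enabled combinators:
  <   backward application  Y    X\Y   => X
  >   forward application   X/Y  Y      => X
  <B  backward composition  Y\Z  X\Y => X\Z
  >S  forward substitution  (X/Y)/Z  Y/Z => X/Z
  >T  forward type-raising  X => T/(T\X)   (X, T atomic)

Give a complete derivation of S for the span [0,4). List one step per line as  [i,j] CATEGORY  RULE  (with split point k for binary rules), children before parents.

[0,1] N  lex  "map"
[1,2] NP/S  lex  "a"
[2,3] PP  lex  "under"
[3,4] ((S\N)\(NP/S))\PP  lex  "read"
[2,4] (S\N)\(NP/S)  <  k=3
[1,4] S\N  <  k=2
[0,4] S  <  k=1

[0,4] S   <
  [0,1] "map" : N
  [1,4] S\N   <
    [1,2] "a" : NP/S
    [2,4] (S\N)\(NP/S)   <
      [2,3] "under" : PP
      [3,4] "read" : ((S\N)\(NP/S))\PP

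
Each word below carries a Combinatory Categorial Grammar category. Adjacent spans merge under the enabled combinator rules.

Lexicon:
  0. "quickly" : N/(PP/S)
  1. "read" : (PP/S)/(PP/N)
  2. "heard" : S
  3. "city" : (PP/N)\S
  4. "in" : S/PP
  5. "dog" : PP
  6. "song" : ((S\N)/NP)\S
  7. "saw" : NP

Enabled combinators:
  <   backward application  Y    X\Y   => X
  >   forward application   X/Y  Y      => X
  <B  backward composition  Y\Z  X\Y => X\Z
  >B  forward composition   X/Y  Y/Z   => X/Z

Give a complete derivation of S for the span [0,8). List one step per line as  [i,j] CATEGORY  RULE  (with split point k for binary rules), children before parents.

[0,8] S   <
  [0,4] N   >
    [0,1] "quickly" : N/(PP/S)
    [1,4] PP/S   >
      [1,2] "read" : (PP/S)/(PP/N)
      [2,4] PP/N   <
        [2,3] "heard" : S
        [3,4] "city" : (PP/N)\S
  [4,8] S\N   >
    [4,7] (S\N)/NP   <
      [4,6] S   >
        [4,5] "in" : S/PP
        [5,6] "dog" : PP
      [6,7] "song" : ((S\N)/NP)\S
    [7,8] "saw" : NP

[0,1] N/(PP/S)  lex  "quickly"
[1,2] (PP/S)/(PP/N)  lex  "read"
[2,3] S  lex  "heard"
[3,4] (PP/N)\S  lex  "city"
[2,4] PP/N  <  k=3
[1,4] PP/S  >  k=2
[0,4] N  >  k=1
[4,5] S/PP  lex  "in"
[5,6] PP  lex  "dog"
[4,6] S  >  k=5
[6,7] ((S\N)/NP)\S  lex  "song"
[4,7] (S\N)/NP  <  k=6
[7,8] NP  lex  "saw"
[4,8] S\N  >  k=7
[0,8] S  <  k=4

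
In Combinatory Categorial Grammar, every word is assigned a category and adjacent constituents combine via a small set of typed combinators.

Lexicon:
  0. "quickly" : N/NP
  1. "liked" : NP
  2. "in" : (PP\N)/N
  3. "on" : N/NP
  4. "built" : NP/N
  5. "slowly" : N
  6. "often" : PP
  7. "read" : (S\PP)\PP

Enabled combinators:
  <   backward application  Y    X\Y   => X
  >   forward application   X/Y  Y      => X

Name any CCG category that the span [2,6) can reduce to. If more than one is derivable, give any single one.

[0,8] S   <
  [0,6] PP   <
    [0,2] N   >
      [0,1] "quickly" : N/NP
      [1,2] "liked" : NP
    [2,6] PP\N   >
      [2,3] "in" : (PP\N)/N
      [3,6] N   >
        [3,4] "on" : N/NP
        [4,6] NP   >
          [4,5] "built" : NP/N
          [5,6] "slowly" : N
  [6,8] S\PP   <
    [6,7] "often" : PP
    [7,8] "read" : (S\PP)\PP

PP\N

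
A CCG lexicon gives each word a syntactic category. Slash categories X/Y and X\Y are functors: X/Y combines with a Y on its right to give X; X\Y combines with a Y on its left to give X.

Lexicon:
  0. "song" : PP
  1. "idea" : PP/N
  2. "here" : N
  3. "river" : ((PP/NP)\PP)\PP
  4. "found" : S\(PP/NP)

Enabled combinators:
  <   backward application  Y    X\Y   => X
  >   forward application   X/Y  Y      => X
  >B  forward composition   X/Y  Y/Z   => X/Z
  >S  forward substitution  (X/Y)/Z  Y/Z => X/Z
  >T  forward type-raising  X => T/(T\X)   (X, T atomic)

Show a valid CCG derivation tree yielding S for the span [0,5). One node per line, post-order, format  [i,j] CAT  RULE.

[0,5] S   <
  [0,4] PP/NP   <
    [0,1] "song" : PP
    [1,4] (PP/NP)\PP   <
      [1,3] PP   >
        [1,2] "idea" : PP/N
        [2,3] "here" : N
      [3,4] "river" : ((PP/NP)\PP)\PP
  [4,5] "found" : S\(PP/NP)

[0,1] PP  lex  "song"
[1,2] PP/N  lex  "idea"
[2,3] N  lex  "here"
[1,3] PP  >  k=2
[3,4] ((PP/NP)\PP)\PP  lex  "river"
[1,4] (PP/NP)\PP  <  k=3
[0,4] PP/NP  <  k=1
[4,5] S\(PP/NP)  lex  "found"
[0,5] S  <  k=4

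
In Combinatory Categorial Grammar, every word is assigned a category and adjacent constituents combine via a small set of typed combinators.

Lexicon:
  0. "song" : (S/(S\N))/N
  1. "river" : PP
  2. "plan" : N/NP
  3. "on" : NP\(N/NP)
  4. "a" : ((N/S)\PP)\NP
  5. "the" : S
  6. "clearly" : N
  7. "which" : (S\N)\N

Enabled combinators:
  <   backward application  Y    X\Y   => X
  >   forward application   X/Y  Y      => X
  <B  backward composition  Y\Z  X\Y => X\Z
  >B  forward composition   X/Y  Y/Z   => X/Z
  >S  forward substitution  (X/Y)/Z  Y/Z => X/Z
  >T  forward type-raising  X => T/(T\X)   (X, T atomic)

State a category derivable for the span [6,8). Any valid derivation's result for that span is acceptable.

S\N

[0,8] S   >
  [0,6] S/(S\N)   >
    [0,1] "song" : (S/(S\N))/N
    [1,6] N   >
      [1,5] N/S   <
        [1,2] "river" : PP
        [2,5] (N/S)\PP   <
          [2,4] NP   <
            [2,3] "plan" : N/NP
            [3,4] "on" : NP\(N/NP)
          [4,5] "a" : ((N/S)\PP)\NP
      [5,6] "the" : S
  [6,8] S\N   <
    [6,7] "clearly" : N
    [7,8] "which" : (S\N)\N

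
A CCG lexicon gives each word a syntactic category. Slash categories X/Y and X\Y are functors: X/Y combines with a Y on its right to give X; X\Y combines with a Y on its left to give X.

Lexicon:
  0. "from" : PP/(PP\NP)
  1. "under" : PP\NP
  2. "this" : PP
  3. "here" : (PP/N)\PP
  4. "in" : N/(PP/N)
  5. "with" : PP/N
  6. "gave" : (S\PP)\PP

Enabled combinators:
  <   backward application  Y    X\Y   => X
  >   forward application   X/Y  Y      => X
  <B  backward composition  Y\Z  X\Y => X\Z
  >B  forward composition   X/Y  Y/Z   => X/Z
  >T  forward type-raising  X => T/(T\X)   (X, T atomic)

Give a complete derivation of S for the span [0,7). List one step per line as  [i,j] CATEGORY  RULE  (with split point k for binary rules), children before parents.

[0,1] PP/(PP\NP)  lex  "from"
[1,2] PP\NP  lex  "under"
[0,2] PP  >  k=1
[2,3] PP  lex  "this"
[3,4] (PP/N)\PP  lex  "here"
[2,4] PP/N  <  k=3
[4,5] N/(PP/N)  lex  "in"
[5,6] PP/N  lex  "with"
[4,6] N  >  k=5
[2,6] PP  >  k=4
[6,7] (S\PP)\PP  lex  "gave"
[2,7] S\PP  <  k=6
[0,7] S  <  k=2

[0,7] S   <
  [0,2] PP   >
    [0,1] "from" : PP/(PP\NP)
    [1,2] "under" : PP\NP
  [2,7] S\PP   <
    [2,6] PP   >
      [2,4] PP/N   <
        [2,3] "this" : PP
        [3,4] "here" : (PP/N)\PP
      [4,6] N   >
        [4,5] "in" : N/(PP/N)
        [5,6] "with" : PP/N
    [6,7] "gave" : (S\PP)\PP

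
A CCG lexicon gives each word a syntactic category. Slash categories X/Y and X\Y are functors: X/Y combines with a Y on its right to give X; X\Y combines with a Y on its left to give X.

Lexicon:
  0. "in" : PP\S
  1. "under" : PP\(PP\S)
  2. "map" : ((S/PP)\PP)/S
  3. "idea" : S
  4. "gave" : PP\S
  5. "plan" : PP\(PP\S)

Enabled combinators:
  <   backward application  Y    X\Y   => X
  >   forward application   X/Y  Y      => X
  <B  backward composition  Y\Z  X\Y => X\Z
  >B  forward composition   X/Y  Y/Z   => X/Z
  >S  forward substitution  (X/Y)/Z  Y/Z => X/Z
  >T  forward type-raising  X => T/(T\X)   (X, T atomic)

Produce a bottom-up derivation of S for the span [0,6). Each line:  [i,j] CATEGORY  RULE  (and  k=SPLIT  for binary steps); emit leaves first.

[0,6] S   >
  [0,4] S/PP   <
    [0,2] PP   <
      [0,1] "in" : PP\S
      [1,2] "under" : PP\(PP\S)
    [2,4] (S/PP)\PP   >
      [2,3] "map" : ((S/PP)\PP)/S
      [3,4] "idea" : S
  [4,6] PP   <
    [4,5] "gave" : PP\S
    [5,6] "plan" : PP\(PP\S)

[0,1] PP\S  lex  "in"
[1,2] PP\(PP\S)  lex  "under"
[0,2] PP  <  k=1
[2,3] ((S/PP)\PP)/S  lex  "map"
[3,4] S  lex  "idea"
[2,4] (S/PP)\PP  >  k=3
[0,4] S/PP  <  k=2
[4,5] PP\S  lex  "gave"
[5,6] PP\(PP\S)  lex  "plan"
[4,6] PP  <  k=5
[0,6] S  >  k=4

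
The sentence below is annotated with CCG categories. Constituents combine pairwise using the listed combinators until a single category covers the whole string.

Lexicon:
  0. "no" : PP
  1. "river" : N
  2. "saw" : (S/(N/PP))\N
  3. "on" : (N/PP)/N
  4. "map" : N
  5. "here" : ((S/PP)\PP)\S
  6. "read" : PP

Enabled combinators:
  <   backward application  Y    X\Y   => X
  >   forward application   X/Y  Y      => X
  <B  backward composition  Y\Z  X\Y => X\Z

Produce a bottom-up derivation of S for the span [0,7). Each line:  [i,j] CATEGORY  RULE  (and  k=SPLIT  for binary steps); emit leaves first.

[0,7] S   >
  [0,6] S/PP   <
    [0,1] "no" : PP
    [1,6] (S/PP)\PP   <
      [1,5] S   >
        [1,3] S/(N/PP)   <
          [1,2] "river" : N
          [2,3] "saw" : (S/(N/PP))\N
        [3,5] N/PP   >
          [3,4] "on" : (N/PP)/N
          [4,5] "map" : N
      [5,6] "here" : ((S/PP)\PP)\S
  [6,7] "read" : PP

[0,1] PP  lex  "no"
[1,2] N  lex  "river"
[2,3] (S/(N/PP))\N  lex  "saw"
[1,3] S/(N/PP)  <  k=2
[3,4] (N/PP)/N  lex  "on"
[4,5] N  lex  "map"
[3,5] N/PP  >  k=4
[1,5] S  >  k=3
[5,6] ((S/PP)\PP)\S  lex  "here"
[1,6] (S/PP)\PP  <  k=5
[0,6] S/PP  <  k=1
[6,7] PP  lex  "read"
[0,7] S  >  k=6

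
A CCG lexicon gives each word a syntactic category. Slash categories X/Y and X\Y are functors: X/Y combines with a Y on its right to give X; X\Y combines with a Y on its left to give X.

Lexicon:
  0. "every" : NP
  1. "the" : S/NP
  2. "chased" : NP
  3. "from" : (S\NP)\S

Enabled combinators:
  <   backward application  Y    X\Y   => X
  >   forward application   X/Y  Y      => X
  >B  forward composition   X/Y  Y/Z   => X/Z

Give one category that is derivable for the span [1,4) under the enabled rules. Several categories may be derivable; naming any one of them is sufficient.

S\NP

[0,4] S   <
  [0,1] "every" : NP
  [1,4] S\NP   <
    [1,3] S   >
      [1,2] "the" : S/NP
      [2,3] "chased" : NP
    [3,4] "from" : (S\NP)\S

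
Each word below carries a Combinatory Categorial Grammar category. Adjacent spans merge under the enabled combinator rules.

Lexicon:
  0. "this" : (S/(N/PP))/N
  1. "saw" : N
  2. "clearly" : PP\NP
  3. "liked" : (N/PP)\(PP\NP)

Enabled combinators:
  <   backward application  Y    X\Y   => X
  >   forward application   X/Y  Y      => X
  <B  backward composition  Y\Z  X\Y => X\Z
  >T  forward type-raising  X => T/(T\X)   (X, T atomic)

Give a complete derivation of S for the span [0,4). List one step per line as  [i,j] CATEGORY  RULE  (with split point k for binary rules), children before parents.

[0,1] (S/(N/PP))/N  lex  "this"
[1,2] N  lex  "saw"
[0,2] S/(N/PP)  >  k=1
[2,3] PP\NP  lex  "clearly"
[3,4] (N/PP)\(PP\NP)  lex  "liked"
[2,4] N/PP  <  k=3
[0,4] S  >  k=2

[0,4] S   >
  [0,2] S/(N/PP)   >
    [0,1] "this" : (S/(N/PP))/N
    [1,2] "saw" : N
  [2,4] N/PP   <
    [2,3] "clearly" : PP\NP
    [3,4] "liked" : (N/PP)\(PP\NP)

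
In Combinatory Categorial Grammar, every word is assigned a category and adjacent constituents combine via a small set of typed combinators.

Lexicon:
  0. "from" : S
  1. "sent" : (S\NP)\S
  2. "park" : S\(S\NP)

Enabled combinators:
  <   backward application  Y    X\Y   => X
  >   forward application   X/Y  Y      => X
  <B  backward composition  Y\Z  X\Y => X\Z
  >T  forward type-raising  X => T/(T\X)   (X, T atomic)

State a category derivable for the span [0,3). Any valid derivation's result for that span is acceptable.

S

[0,3] S   <
  [0,2] S\NP   <
    [0,1] "from" : S
    [1,2] "sent" : (S\NP)\S
  [2,3] "park" : S\(S\NP)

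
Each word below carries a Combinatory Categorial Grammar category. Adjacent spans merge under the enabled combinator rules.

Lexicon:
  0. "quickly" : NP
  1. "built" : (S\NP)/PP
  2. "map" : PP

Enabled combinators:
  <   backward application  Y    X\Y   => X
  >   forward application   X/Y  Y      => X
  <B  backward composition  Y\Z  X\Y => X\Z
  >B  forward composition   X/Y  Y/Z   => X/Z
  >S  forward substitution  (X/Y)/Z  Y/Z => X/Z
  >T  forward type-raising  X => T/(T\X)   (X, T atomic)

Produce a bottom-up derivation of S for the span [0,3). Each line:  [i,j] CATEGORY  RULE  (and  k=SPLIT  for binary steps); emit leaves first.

[0,3] S   >
  [0,1] S/(S\NP)   >T
    [0,1] "quickly" : NP
  [1,3] S\NP   >
    [1,2] "built" : (S\NP)/PP
    [2,3] "map" : PP

[0,1] NP  lex  "quickly"
[0,1] S/(S\NP)  >T
[1,2] (S\NP)/PP  lex  "built"
[2,3] PP  lex  "map"
[1,3] S\NP  >  k=2
[0,3] S  >  k=1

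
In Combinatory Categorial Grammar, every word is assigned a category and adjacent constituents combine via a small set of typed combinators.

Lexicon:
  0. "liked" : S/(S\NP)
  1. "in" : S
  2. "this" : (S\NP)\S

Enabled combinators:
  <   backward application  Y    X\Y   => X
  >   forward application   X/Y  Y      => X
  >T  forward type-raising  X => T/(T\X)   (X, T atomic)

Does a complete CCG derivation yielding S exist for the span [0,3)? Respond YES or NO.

[0,3] S   >
  [0,1] "liked" : S/(S\NP)
  [1,3] S\NP   <
    [1,2] "in" : S
    [2,3] "this" : (S\NP)\S

YES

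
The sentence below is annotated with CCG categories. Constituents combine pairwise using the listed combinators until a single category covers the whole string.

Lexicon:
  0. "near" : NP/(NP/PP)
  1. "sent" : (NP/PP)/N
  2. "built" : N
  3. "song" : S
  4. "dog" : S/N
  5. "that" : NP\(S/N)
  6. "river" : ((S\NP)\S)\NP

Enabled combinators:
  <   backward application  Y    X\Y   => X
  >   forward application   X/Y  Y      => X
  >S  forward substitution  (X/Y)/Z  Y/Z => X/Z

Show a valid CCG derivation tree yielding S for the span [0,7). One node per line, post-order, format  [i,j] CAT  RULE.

[0,7] S   <
  [0,3] NP   >
    [0,1] "near" : NP/(NP/PP)
    [1,3] NP/PP   >
      [1,2] "sent" : (NP/PP)/N
      [2,3] "built" : N
  [3,7] S\NP   <
    [3,4] "song" : S
    [4,7] (S\NP)\S   <
      [4,6] NP   <
        [4,5] "dog" : S/N
        [5,6] "that" : NP\(S/N)
      [6,7] "river" : ((S\NP)\S)\NP

[0,1] NP/(NP/PP)  lex  "near"
[1,2] (NP/PP)/N  lex  "sent"
[2,3] N  lex  "built"
[1,3] NP/PP  >  k=2
[0,3] NP  >  k=1
[3,4] S  lex  "song"
[4,5] S/N  lex  "dog"
[5,6] NP\(S/N)  lex  "that"
[4,6] NP  <  k=5
[6,7] ((S\NP)\S)\NP  lex  "river"
[4,7] (S\NP)\S  <  k=6
[3,7] S\NP  <  k=4
[0,7] S  <  k=3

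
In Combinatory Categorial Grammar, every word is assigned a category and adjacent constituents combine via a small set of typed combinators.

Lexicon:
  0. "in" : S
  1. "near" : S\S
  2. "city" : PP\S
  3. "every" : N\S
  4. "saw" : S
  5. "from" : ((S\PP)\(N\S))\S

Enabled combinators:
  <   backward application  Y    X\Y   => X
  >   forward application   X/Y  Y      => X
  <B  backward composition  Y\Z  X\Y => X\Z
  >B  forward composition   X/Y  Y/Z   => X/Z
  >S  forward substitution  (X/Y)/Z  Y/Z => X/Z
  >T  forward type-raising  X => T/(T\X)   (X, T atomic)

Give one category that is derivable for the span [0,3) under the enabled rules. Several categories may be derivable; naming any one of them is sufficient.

[0,6] S   <
  [0,3] PP   <
    [0,1] "in" : S
    [1,3] PP\S   <B
      [1,2] "near" : S\S
      [2,3] "city" : PP\S
  [3,6] S\PP   <
    [3,4] "every" : N\S
    [4,6] (S\PP)\(N\S)   <
      [4,5] "saw" : S
      [5,6] "from" : ((S\PP)\(N\S))\S

PP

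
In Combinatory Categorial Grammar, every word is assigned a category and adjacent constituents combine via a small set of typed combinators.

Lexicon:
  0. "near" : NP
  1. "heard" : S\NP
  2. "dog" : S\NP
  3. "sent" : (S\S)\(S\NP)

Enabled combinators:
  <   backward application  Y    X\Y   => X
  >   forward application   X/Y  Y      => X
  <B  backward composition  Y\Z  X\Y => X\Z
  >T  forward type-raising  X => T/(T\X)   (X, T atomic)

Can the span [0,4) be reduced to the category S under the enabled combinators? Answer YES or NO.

[0,4] S   <
  [0,1] "near" : NP
  [1,4] S\NP   <B
    [1,2] "heard" : S\NP
    [2,4] S\S   <
      [2,3] "dog" : S\NP
      [3,4] "sent" : (S\S)\(S\NP)

YES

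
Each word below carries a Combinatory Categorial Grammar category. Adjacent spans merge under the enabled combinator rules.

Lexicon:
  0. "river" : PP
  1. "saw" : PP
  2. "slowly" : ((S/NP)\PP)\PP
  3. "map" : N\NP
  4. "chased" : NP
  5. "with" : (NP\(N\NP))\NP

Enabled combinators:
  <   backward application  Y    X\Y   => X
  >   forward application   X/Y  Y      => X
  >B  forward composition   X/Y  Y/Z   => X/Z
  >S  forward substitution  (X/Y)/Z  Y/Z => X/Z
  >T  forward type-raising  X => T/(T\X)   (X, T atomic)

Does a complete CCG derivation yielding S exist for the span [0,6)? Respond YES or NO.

YES

[0,6] S   >
  [0,3] S/NP   <
    [0,1] "river" : PP
    [1,3] (S/NP)\PP   <
      [1,2] "saw" : PP
      [2,3] "slowly" : ((S/NP)\PP)\PP
  [3,6] NP   <
    [3,4] "map" : N\NP
    [4,6] NP\(N\NP)   <
      [4,5] "chased" : NP
      [5,6] "with" : (NP\(N\NP))\NP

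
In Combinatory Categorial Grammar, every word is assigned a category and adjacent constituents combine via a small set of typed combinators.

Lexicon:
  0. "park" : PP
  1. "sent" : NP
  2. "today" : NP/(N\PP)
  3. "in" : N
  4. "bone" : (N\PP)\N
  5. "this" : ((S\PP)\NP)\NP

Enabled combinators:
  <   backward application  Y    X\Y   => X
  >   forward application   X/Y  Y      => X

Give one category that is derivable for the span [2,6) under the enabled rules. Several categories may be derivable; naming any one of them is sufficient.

(S\PP)\NP

[0,6] S   <
  [0,1] "park" : PP
  [1,6] S\PP   <
    [1,2] "sent" : NP
    [2,6] (S\PP)\NP   <
      [2,5] NP   >
        [2,3] "today" : NP/(N\PP)
        [3,5] N\PP   <
          [3,4] "in" : N
          [4,5] "bone" : (N\PP)\N
      [5,6] "this" : ((S\PP)\NP)\NP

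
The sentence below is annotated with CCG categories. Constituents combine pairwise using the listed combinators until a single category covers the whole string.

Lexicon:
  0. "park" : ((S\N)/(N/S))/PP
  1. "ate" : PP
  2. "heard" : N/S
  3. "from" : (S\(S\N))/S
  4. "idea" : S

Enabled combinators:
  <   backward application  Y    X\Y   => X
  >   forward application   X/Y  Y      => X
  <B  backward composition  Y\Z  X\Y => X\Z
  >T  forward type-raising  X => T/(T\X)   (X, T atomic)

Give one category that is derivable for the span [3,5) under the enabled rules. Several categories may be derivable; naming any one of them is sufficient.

S\(S\N)

[0,5] S   <
  [0,3] S\N   >
    [0,2] (S\N)/(N/S)   >
      [0,1] "park" : ((S\N)/(N/S))/PP
      [1,2] "ate" : PP
    [2,3] "heard" : N/S
  [3,5] S\(S\N)   >
    [3,4] "from" : (S\(S\N))/S
    [4,5] "idea" : S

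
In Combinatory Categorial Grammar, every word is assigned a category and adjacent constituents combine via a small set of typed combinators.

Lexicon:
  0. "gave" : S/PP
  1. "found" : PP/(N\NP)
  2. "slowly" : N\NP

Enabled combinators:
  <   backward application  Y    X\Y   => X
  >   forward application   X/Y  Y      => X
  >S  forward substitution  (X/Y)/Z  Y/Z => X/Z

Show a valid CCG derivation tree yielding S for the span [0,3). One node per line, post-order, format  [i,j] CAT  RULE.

[0,1] S/PP  lex  "gave"
[1,2] PP/(N\NP)  lex  "found"
[2,3] N\NP  lex  "slowly"
[1,3] PP  >  k=2
[0,3] S  >  k=1

[0,3] S   >
  [0,1] "gave" : S/PP
  [1,3] PP   >
    [1,2] "found" : PP/(N\NP)
    [2,3] "slowly" : N\NP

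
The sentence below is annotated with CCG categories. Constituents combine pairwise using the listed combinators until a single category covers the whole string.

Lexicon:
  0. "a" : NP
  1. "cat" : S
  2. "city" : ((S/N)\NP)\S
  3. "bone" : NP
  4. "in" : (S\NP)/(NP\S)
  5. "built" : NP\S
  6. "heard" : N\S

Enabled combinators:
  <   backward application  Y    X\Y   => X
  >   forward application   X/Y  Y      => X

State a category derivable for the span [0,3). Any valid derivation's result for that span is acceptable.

[0,7] S   >
  [0,3] S/N   <
    [0,1] "a" : NP
    [1,3] (S/N)\NP   <
      [1,2] "cat" : S
      [2,3] "city" : ((S/N)\NP)\S
  [3,7] N   <
    [3,6] S   <
      [3,4] "bone" : NP
      [4,6] S\NP   >
        [4,5] "in" : (S\NP)/(NP\S)
        [5,6] "built" : NP\S
    [6,7] "heard" : N\S

S/N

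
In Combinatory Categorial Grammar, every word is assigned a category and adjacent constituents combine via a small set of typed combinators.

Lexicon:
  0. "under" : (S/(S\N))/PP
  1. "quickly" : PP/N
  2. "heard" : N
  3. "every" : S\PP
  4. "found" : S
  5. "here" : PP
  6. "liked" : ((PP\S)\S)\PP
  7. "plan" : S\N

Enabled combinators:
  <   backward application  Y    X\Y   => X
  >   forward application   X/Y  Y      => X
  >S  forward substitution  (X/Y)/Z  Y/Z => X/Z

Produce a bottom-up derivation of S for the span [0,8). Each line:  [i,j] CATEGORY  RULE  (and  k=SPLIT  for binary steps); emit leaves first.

[0,8] S   >
  [0,7] S/(S\N)   >
    [0,1] "under" : (S/(S\N))/PP
    [1,7] PP   <
      [1,4] S   <
        [1,3] PP   >
          [1,2] "quickly" : PP/N
          [2,3] "heard" : N
        [3,4] "every" : S\PP
      [4,7] PP\S   <
        [4,5] "found" : S
        [5,7] (PP\S)\S   <
          [5,6] "here" : PP
          [6,7] "liked" : ((PP\S)\S)\PP
  [7,8] "plan" : S\N

[0,1] (S/(S\N))/PP  lex  "under"
[1,2] PP/N  lex  "quickly"
[2,3] N  lex  "heard"
[1,3] PP  >  k=2
[3,4] S\PP  lex  "every"
[1,4] S  <  k=3
[4,5] S  lex  "found"
[5,6] PP  lex  "here"
[6,7] ((PP\S)\S)\PP  lex  "liked"
[5,7] (PP\S)\S  <  k=6
[4,7] PP\S  <  k=5
[1,7] PP  <  k=4
[0,7] S/(S\N)  >  k=1
[7,8] S\N  lex  "plan"
[0,8] S  >  k=7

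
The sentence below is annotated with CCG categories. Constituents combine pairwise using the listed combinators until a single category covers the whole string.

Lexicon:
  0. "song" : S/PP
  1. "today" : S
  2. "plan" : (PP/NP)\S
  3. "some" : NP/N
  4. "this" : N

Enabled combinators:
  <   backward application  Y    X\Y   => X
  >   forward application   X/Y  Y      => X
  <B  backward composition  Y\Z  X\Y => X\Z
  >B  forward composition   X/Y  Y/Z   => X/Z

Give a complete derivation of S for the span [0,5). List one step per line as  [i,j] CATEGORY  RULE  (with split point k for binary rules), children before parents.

[0,1] S/PP  lex  "song"
[1,2] S  lex  "today"
[2,3] (PP/NP)\S  lex  "plan"
[1,3] PP/NP  <  k=2
[3,4] NP/N  lex  "some"
[1,4] PP/N  >B  k=3
[0,4] S/N  >B  k=1
[4,5] N  lex  "this"
[0,5] S  >  k=4

[0,5] S   >
  [0,4] S/N   >B
    [0,1] "song" : S/PP
    [1,4] PP/N   >B
      [1,3] PP/NP   <
        [1,2] "today" : S
        [2,3] "plan" : (PP/NP)\S
      [3,4] "some" : NP/N
  [4,5] "this" : N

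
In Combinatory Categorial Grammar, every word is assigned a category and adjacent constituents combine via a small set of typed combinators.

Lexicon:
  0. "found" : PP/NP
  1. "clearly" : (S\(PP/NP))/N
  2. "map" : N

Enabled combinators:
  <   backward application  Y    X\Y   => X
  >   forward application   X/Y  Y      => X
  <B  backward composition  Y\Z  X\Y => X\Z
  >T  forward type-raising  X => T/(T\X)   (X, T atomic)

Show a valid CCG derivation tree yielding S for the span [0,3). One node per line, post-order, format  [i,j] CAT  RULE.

[0,3] S   <
  [0,1] "found" : PP/NP
  [1,3] S\(PP/NP)   >
    [1,2] "clearly" : (S\(PP/NP))/N
    [2,3] "map" : N

[0,1] PP/NP  lex  "found"
[1,2] (S\(PP/NP))/N  lex  "clearly"
[2,3] N  lex  "map"
[1,3] S\(PP/NP)  >  k=2
[0,3] S  <  k=1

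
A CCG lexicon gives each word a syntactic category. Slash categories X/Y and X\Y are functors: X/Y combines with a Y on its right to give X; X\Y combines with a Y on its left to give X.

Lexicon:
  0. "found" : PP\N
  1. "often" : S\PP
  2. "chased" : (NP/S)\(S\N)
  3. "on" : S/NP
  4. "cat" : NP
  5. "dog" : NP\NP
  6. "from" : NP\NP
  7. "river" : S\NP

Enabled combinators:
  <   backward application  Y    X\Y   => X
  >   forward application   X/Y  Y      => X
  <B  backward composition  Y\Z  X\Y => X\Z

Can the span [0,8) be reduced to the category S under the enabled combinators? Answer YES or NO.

[0,8] S   <
  [0,5] NP   >
    [0,3] NP/S   <
      [0,2] S\N   <B
        [0,1] "found" : PP\N
        [1,2] "often" : S\PP
      [2,3] "chased" : (NP/S)\(S\N)
    [3,5] S   >
      [3,4] "on" : S/NP
      [4,5] "cat" : NP
  [5,8] S\NP   <B
    [5,7] NP\NP   <B
      [5,6] "dog" : NP\NP
      [6,7] "from" : NP\NP
    [7,8] "river" : S\NP

YES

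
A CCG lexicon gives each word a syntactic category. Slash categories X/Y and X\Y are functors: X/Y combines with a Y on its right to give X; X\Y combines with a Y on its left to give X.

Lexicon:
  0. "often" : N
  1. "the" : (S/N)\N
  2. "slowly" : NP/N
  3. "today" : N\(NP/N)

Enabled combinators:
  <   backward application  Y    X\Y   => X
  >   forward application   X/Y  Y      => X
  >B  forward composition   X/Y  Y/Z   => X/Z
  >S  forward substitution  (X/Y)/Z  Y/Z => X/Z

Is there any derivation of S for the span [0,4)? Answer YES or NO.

[0,4] S   >
  [0,2] S/N   <
    [0,1] "often" : N
    [1,2] "the" : (S/N)\N
  [2,4] N   <
    [2,3] "slowly" : NP/N
    [3,4] "today" : N\(NP/N)

YES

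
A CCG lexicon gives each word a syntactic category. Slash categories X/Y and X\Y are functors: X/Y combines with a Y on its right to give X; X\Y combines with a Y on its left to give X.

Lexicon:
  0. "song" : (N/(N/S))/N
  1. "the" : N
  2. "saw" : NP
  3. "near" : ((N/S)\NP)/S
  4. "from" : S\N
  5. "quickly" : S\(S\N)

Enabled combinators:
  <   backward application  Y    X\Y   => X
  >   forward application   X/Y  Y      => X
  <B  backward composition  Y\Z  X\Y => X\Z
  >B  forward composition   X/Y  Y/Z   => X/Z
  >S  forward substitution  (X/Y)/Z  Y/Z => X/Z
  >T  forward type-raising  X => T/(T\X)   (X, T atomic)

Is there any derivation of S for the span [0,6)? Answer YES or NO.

(N/(N/S))/N N NP ((N/S)\NP)/S S\N S\(S\N)
CKY chart[0,6] = {N, N/(N\N), NP/(NP\N), PP/(PP\N), S/(S\N)}; S ∉ chart

NO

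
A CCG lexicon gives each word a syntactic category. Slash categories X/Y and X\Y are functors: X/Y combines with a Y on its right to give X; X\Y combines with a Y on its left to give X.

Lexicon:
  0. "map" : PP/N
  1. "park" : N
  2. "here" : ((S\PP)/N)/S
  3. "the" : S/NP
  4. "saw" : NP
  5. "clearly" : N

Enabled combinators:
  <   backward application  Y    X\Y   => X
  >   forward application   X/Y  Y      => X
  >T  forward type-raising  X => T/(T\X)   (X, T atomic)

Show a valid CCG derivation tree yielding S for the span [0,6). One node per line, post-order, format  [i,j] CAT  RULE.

[0,6] S   <
  [0,2] PP   >
    [0,1] "map" : PP/N
    [1,2] "park" : N
  [2,6] S\PP   >
    [2,5] (S\PP)/N   >
      [2,3] "here" : ((S\PP)/N)/S
      [3,5] S   >
        [3,4] "the" : S/NP
        [4,5] "saw" : NP
    [5,6] "clearly" : N

[0,1] PP/N  lex  "map"
[1,2] N  lex  "park"
[0,2] PP  >  k=1
[2,3] ((S\PP)/N)/S  lex  "here"
[3,4] S/NP  lex  "the"
[4,5] NP  lex  "saw"
[3,5] S  >  k=4
[2,5] (S\PP)/N  >  k=3
[5,6] N  lex  "clearly"
[2,6] S\PP  >  k=5
[0,6] S  <  k=2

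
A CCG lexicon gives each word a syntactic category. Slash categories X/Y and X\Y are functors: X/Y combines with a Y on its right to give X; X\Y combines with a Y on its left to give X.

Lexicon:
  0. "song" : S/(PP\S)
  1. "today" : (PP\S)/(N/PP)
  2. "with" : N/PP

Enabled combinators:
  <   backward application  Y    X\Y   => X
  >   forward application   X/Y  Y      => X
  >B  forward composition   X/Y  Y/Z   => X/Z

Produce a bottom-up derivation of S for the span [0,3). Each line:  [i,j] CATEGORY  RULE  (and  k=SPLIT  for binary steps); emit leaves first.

[0,1] S/(PP\S)  lex  "song"
[1,2] (PP\S)/(N/PP)  lex  "today"
[2,3] N/PP  lex  "with"
[1,3] PP\S  >  k=2
[0,3] S  >  k=1

[0,3] S   >
  [0,1] "song" : S/(PP\S)
  [1,3] PP\S   >
    [1,2] "today" : (PP\S)/(N/PP)
    [2,3] "with" : N/PP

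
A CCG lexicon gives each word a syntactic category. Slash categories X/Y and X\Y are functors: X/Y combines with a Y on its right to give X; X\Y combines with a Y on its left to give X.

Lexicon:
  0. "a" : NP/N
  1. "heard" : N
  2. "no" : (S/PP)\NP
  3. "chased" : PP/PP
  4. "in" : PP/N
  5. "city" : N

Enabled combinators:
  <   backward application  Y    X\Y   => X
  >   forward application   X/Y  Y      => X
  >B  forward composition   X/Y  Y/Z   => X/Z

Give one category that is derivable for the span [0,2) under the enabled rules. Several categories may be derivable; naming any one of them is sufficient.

NP

[0,6] S   >
  [0,3] S/PP   <
    [0,2] NP   >
      [0,1] "a" : NP/N
      [1,2] "heard" : N
    [2,3] "no" : (S/PP)\NP
  [3,6] PP   >
    [3,5] PP/N   >B
      [3,4] "chased" : PP/PP
      [4,5] "in" : PP/N
    [5,6] "city" : N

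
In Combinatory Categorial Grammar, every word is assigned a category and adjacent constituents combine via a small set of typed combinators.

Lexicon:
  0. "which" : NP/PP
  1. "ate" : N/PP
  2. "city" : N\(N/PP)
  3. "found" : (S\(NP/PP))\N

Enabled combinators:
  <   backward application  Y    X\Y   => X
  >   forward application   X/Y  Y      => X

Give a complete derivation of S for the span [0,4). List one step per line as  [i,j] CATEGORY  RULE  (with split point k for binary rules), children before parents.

[0,1] NP/PP  lex  "which"
[1,2] N/PP  lex  "ate"
[2,3] N\(N/PP)  lex  "city"
[1,3] N  <  k=2
[3,4] (S\(NP/PP))\N  lex  "found"
[1,4] S\(NP/PP)  <  k=3
[0,4] S  <  k=1

[0,4] S   <
  [0,1] "which" : NP/PP
  [1,4] S\(NP/PP)   <
    [1,3] N   <
      [1,2] "ate" : N/PP
      [2,3] "city" : N\(N/PP)
    [3,4] "found" : (S\(NP/PP))\N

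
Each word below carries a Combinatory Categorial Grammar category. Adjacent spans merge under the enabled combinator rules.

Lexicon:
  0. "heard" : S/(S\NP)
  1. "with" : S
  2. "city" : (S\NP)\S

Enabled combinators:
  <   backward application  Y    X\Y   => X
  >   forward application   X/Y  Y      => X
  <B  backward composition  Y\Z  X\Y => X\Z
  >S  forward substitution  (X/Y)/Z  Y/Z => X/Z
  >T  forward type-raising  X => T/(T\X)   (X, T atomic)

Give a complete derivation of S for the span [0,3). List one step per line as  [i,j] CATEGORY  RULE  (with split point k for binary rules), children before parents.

[0,1] S/(S\NP)  lex  "heard"
[1,2] S  lex  "with"
[2,3] (S\NP)\S  lex  "city"
[1,3] S\NP  <  k=2
[0,3] S  >  k=1

[0,3] S   >
  [0,1] "heard" : S/(S\NP)
  [1,3] S\NP   <
    [1,2] "with" : S
    [2,3] "city" : (S\NP)\S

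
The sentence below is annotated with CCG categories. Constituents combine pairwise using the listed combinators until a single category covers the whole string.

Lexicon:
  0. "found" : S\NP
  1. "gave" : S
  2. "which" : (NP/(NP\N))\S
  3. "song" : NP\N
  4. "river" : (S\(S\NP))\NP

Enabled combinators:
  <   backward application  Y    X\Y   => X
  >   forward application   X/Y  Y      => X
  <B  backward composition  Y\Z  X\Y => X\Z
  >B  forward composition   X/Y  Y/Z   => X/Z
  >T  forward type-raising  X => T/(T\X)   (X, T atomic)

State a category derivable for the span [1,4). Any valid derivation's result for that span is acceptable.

[0,5] S   <
  [0,1] "found" : S\NP
  [1,5] S\(S\NP)   <
    [1,4] NP   >
      [1,3] NP/(NP\N)   <
        [1,2] "gave" : S
        [2,3] "which" : (NP/(NP\N))\S
      [3,4] "song" : NP\N
    [4,5] "river" : (S\(S\NP))\NP

NP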